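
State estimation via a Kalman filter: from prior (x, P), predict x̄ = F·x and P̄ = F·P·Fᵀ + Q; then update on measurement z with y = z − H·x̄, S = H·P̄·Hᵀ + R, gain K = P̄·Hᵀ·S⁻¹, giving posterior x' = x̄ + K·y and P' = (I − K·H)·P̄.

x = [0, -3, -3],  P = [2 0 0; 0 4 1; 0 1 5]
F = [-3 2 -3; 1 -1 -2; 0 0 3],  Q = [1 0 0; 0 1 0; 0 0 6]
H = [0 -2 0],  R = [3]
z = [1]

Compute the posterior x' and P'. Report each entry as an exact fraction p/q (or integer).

x̄ = F·x = [3, 9, -9]
P̄ = F·P·Fᵀ + Q = [68 15 -39; 15 31 -33; -39 -33 51]
y = z − H·x̄ = [19]
S = H·P̄·Hᵀ + R = [127]
K = P̄·Hᵀ·S⁻¹ = [-30/127; -62/127; 66/127]
x' = x̄ + K·y = [-189/127, -35/127, 111/127]
P' = (I − K·H)·P̄ = [7736/127 45/127 -2973/127; 45/127 93/127 -99/127; -2973/127 -99/127 2121/127]

x' = [-189/127, -35/127, 111/127]
P' = [7736/127 45/127 -2973/127; 45/127 93/127 -99/127; -2973/127 -99/127 2121/127]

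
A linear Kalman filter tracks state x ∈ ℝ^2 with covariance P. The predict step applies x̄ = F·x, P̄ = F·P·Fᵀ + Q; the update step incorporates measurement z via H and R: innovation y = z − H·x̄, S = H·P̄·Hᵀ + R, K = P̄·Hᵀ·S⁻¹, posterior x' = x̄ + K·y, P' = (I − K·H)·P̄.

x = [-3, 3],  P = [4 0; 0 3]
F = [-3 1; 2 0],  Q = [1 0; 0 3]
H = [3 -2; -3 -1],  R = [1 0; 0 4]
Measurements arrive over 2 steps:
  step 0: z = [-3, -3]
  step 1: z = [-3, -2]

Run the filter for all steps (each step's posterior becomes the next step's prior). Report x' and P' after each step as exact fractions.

step 0: x' = [1908/6013, 11623/6013], P' = [1096/6013 1256/6013; 1256/6013 8356/18039]
step 1: x' = [582658/4214907, 6963944/4214907], P' = [703159/4214907 797375/4214907; 797375/4214907 1833187/4214907]

step 0: x̄ = F·x = [12, -6]
step 0: P̄ = F·P·Fᵀ + Q = [40 -24; -24 19]
step 0: y = z − H·x̄ = [-51, 27]
step 0: S = H·P̄·Hᵀ + R = [725 -394; -394 239]
step 0: K = P̄·Hᵀ·S⁻¹ = [776/6013 -1136/6013; -5408/18039 -4915/18039]
step 0: x' = x̄ + K·y = [1908/6013, 11623/6013]
step 0: P' = (I − K·H)·P̄ = [1096/6013 1256/6013; 1256/6013 8356/18039]
step 1: x̄ = F·x = [5899/6013, 3816/6013]
step 1: P̄ = F·P·Fᵀ + Q = [33379/18039 -4064/6013; -4064/6013 22423/6013]
step 1: y = z − H·x̄ = [-28104/6013, 9487/6013]
step 1: S = H·P̄·Hᵀ + R = [244610/6013 -67483/6013; -67483/6013 122228/6013]
step 1: K = P̄·Hᵀ·S⁻¹ = [514727/4214907 -726713/4214907; -1274249/4214907 -1056328/4214907]
step 1: x' = x̄ + K·y = [582658/4214907, 6963944/4214907]
step 1: P' = (I − K·H)·P̄ = [703159/4214907 797375/4214907; 797375/4214907 1833187/4214907]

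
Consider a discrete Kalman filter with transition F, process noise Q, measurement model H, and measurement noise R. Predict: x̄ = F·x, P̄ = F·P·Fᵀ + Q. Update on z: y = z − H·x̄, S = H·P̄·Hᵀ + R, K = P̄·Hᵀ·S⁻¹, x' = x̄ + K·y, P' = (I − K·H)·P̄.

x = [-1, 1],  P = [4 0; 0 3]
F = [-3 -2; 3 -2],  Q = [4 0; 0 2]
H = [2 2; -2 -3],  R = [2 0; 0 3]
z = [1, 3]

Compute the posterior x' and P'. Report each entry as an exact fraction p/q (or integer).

x̄ = F·x = [1, -5]
P̄ = F·P·Fᵀ + Q = [52 -24; -24 50]
y = z − H·x̄ = [9, -10]
S = H·P̄·Hᵀ + R = [218 -268; -268 373]
K = P̄·Hᵀ·S⁻¹ = [6156/4745 4016/4745; -794/949 -830/949]
x' = x̄ + K·y = [19989/4745, -3591/949]
P' = (I − K·H)·P̄ = [30516/4745 -4872/949; -4872/949 4078/949]

x' = [19989/4745, -3591/949]
P' = [30516/4745 -4872/949; -4872/949 4078/949]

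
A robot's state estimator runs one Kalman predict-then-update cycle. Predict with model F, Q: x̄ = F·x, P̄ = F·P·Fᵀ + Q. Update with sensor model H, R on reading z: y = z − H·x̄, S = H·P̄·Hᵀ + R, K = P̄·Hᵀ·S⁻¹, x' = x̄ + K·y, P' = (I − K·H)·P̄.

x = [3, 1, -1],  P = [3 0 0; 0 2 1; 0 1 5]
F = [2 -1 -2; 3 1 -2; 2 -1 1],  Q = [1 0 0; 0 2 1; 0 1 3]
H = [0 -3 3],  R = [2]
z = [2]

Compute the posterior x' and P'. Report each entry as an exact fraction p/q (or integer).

x̄ = F·x = [7, 12, 4]
P̄ = F·P·Fᵀ + Q = [39 36 5; 36 47 10; 5 10 20]
y = z − H·x̄ = [26]
S = H·P̄·Hᵀ + R = [425]
K = P̄·Hᵀ·S⁻¹ = [-93/425; -111/425; 6/85]
x' = x̄ + K·y = [557/425, 2214/425, 496/85]
P' = (I − K·H)·P̄ = [7926/425 4977/425 983/85; 4977/425 7654/425 1516/85; 983/85 1516/85 304/17]

x' = [557/425, 2214/425, 496/85]
P' = [7926/425 4977/425 983/85; 4977/425 7654/425 1516/85; 983/85 1516/85 304/17]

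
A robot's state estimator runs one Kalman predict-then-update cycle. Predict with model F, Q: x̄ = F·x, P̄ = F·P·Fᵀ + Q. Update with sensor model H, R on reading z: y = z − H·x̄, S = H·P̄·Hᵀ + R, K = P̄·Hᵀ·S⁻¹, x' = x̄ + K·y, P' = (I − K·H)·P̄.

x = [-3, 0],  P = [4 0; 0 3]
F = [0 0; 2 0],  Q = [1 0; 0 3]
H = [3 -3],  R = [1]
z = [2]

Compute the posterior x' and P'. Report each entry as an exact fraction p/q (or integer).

x' = [-48/181, -174/181]
P' = [172/181 171/181; 171/181 190/181]

x̄ = F·x = [0, -6]
P̄ = F·P·Fᵀ + Q = [1 0; 0 19]
y = z − H·x̄ = [-16]
S = H·P̄·Hᵀ + R = [181]
K = P̄·Hᵀ·S⁻¹ = [3/181; -57/181]
x' = x̄ + K·y = [-48/181, -174/181]
P' = (I − K·H)·P̄ = [172/181 171/181; 171/181 190/181]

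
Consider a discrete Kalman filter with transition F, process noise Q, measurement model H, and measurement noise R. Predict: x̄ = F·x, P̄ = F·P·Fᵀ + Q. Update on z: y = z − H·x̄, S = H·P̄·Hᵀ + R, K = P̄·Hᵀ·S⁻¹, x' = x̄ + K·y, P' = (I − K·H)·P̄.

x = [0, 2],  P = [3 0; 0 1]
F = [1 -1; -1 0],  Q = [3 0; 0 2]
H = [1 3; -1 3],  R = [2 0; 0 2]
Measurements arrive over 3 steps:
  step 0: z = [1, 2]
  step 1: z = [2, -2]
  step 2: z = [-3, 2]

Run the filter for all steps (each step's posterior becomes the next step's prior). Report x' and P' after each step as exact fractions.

step 0: x̄ = F·x = [-2, 0]
step 0: P̄ = F·P·Fᵀ + Q = [7 -3; -3 5]
step 0: y = z − H·x̄ = [3, 0]
step 0: S = H·P̄·Hᵀ + R = [36 38; 38 72]
step 0: K = P̄·Hᵀ·S⁻¹ = [116/287 -125/287; 45/287 48/287]
step 0: x' = x̄ + K·y = [-226/287, 135/287]
step 0: P' = (I − K·H)·P̄ = [241/287 -3/287; -3/287 31/287]
step 1: x̄ = F·x = [-361/287, 226/287]
step 1: P̄ = F·P·Fᵀ + Q = [1139/287 -244/287; -244/287 815/287]
step 1: y = z − H·x̄ = [257/287, -1613/287]
step 1: S = H·P̄·Hᵀ + R = [7584/287 6196/287; 6196/287 10512/287]
step 1: K = P̄·Hᵀ·S⁻¹ = [13825/36004 -14557/36004; 5641/36004 5885/36004]
step 1: x' = x̄ + K·y = [24453/18002, 82/9001]
step 1: P' = (I − K·H)·P̄ = [14191/18002 -61/9001; -61/9001 1921/18002]
step 2: x̄ = F·x = [24289/18002, -24453/18002]
step 2: P̄ = F·P·Fᵀ + Q = [35181/9001 -14313/18002; -14313/18002 50195/18002]
step 2: y = z − H·x̄ = [-2468/9001, 66826/9001]
step 2: S = H·P̄·Hᵀ + R = [472243/18002 381393/18002; 381393/18002 643999/18002]
step 2: K = P̄·Hᵀ·S⁻¹ = [3381435/8813654 -3553191/8813654; 1381407/8813654 1438659/8813654]
step 2: x' = x̄ + K·y = [-15415343/8813654, -1669773/8813654]
step 2: P' = (I − K·H)·P̄ = [3467313/4406827 -28626/4406827; -28626/4406827 470011/4406827]

step 0: x' = [-226/287, 135/287], P' = [241/287 -3/287; -3/287 31/287]
step 1: x' = [24453/18002, 82/9001], P' = [14191/18002 -61/9001; -61/9001 1921/18002]
step 2: x' = [-15415343/8813654, -1669773/8813654], P' = [3467313/4406827 -28626/4406827; -28626/4406827 470011/4406827]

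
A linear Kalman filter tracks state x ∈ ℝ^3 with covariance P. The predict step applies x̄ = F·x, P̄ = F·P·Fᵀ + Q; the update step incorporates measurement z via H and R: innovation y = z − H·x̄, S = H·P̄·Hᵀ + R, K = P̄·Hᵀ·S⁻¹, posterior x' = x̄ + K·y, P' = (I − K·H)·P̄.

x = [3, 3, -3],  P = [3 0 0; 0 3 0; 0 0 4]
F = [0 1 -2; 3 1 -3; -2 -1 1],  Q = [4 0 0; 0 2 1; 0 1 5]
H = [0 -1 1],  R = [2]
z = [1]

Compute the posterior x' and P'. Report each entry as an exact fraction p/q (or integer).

x̄ = F·x = [9, 21, -12]
P̄ = F·P·Fᵀ + Q = [23 27 -11; 27 68 -32; -11 -32 24]
y = z − H·x̄ = [34]
S = H·P̄·Hᵀ + R = [158]
K = P̄·Hᵀ·S⁻¹ = [-19/79; -50/79; 28/79]
x' = x̄ + K·y = [65/79, -41/79, 4/79]
P' = (I − K·H)·P̄ = [1095/79 233/79 195/79; 233/79 372/79 272/79; 195/79 272/79 328/79]

x' = [65/79, -41/79, 4/79]
P' = [1095/79 233/79 195/79; 233/79 372/79 272/79; 195/79 272/79 328/79]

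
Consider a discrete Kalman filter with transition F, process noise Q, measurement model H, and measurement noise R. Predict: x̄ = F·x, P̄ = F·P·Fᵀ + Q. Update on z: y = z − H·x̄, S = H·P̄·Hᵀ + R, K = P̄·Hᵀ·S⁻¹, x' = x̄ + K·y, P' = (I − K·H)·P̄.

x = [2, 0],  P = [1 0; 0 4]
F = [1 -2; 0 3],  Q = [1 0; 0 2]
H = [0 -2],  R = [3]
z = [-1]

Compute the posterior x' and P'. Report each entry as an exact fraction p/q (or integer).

x̄ = F·x = [2, 0]
P̄ = F·P·Fᵀ + Q = [18 -24; -24 38]
y = z − H·x̄ = [-1]
S = H·P̄·Hᵀ + R = [155]
K = P̄·Hᵀ·S⁻¹ = [48/155; -76/155]
x' = x̄ + K·y = [262/155, 76/155]
P' = (I − K·H)·P̄ = [486/155 -72/155; -72/155 114/155]

x' = [262/155, 76/155]
P' = [486/155 -72/155; -72/155 114/155]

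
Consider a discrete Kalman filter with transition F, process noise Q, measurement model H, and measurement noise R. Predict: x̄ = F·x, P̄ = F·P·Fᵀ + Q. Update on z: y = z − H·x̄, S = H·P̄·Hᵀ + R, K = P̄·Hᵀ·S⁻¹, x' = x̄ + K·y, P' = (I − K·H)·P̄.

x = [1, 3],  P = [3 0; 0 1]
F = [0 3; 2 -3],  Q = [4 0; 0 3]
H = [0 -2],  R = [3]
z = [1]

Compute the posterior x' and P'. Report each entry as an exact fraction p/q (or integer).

x' = [73/11, -23/33]
P' = [107/11 -3/11; -3/11 8/11]

x̄ = F·x = [9, -7]
P̄ = F·P·Fᵀ + Q = [13 -9; -9 24]
y = z − H·x̄ = [-13]
S = H·P̄·Hᵀ + R = [99]
K = P̄·Hᵀ·S⁻¹ = [2/11; -16/33]
x' = x̄ + K·y = [73/11, -23/33]
P' = (I − K·H)·P̄ = [107/11 -3/11; -3/11 8/11]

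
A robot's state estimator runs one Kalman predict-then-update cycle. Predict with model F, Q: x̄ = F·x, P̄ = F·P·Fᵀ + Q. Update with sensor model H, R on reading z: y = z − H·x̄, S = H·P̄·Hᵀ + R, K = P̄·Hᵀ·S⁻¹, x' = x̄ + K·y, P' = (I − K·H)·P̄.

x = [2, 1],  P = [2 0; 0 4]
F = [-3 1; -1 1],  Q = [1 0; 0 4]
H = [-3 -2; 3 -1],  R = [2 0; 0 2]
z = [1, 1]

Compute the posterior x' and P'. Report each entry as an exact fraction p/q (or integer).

x' = [264/5791, -2936/5791]
P' = [696/5791 -370/5791; -370/5791 2360/5791]

x̄ = F·x = [-5, -1]
P̄ = F·P·Fᵀ + Q = [23 10; 10 10]
y = z − H·x̄ = [-16, 15]
S = H·P̄·Hᵀ + R = [369 -217; -217 159]
K = P̄·Hᵀ·S⁻¹ = [-674/5791 1229/5791; -1805/5791 -1735/5791]
x' = x̄ + K·y = [264/5791, -2936/5791]
P' = (I − K·H)·P̄ = [696/5791 -370/5791; -370/5791 2360/5791]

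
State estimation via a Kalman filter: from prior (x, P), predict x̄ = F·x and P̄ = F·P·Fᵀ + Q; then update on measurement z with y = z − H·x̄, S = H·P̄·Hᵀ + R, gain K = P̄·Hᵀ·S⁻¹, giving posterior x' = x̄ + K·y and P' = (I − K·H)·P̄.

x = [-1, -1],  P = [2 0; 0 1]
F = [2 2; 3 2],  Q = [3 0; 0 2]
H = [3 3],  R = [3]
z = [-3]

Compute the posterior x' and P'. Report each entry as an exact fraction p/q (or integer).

x̄ = F·x = [-4, -5]
P̄ = F·P·Fᵀ + Q = [15 16; 16 24]
y = z − H·x̄ = [24]
S = H·P̄·Hᵀ + R = [642]
K = P̄·Hᵀ·S⁻¹ = [31/214; 20/107]
x' = x̄ + K·y = [-56/107, -55/107]
P' = (I − K·H)·P̄ = [327/214 -148/107; -148/107 168/107]

x' = [-56/107, -55/107]
P' = [327/214 -148/107; -148/107 168/107]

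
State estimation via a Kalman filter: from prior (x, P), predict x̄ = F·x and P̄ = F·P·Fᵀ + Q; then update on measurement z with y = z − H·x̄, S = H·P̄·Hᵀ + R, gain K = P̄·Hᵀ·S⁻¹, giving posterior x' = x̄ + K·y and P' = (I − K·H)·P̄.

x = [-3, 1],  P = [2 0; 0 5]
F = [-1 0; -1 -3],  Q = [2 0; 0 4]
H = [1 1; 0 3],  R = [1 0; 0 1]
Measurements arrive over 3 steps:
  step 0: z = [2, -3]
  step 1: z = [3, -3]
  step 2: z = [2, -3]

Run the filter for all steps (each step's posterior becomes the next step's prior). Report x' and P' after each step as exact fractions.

step 0: x' = [2311/773, -2312/2319], P' = [668/773 -66/773; -66/773 251/2319]
step 1: x' = [291229/148651, -113128/148651], P' = [117274/148651 -11036/148651; -11036/148651 15623/148651]
step 2: x' = [41892833/27900941, -22727213/27900941], P' = [21866456/27900941 -2061022/27900941; -2061022/27900941 2931457/27900941]

step 0: x̄ = F·x = [3, 0]
step 0: P̄ = F·P·Fᵀ + Q = [4 2; 2 51]
step 0: y = z − H·x̄ = [-1, -3]
step 0: S = H·P̄·Hᵀ + R = [60 159; 159 460]
step 0: K = P̄·Hᵀ·S⁻¹ = [602/773 -198/773; 53/2319 251/773]
step 0: x' = x̄ + K·y = [2311/773, -2312/2319]
step 0: P' = (I − K·H)·P̄ = [668/773 -66/773; -66/773 251/2319]
step 1: x̄ = F·x = [-2311/773, 1/773]
step 1: P̄ = F·P·Fᵀ + Q = [2214/773 470/773; 470/773 4117/773]
step 1: y = z − H·x̄ = [4629/773, -2322/773]
step 1: S = H·P̄·Hᵀ + R = [8044/773 13761/773; 13761/773 37826/773]
step 1: K = P̄·Hᵀ·S⁻¹ = [106238/148651 -33108/148651; 4587/148651 46869/148651]
step 1: x' = x̄ + K·y = [291229/148651, -113128/148651]
step 1: P' = (I − K·H)·P̄ = [117274/148651 -11036/148651; -11036/148651 15623/148651]
step 2: x̄ = F·x = [-291229/148651, 48155/148651]
step 2: P̄ = F·P·Fᵀ + Q = [414576/148651 84166/148651; 84166/148651 786269/148651]
step 2: y = z − H·x̄ = [540376/148651, -590418/148651]
step 2: S = H·P̄·Hᵀ + R = [1517828/148651 2611305/148651; 2611305/148651 7225072/148651]
step 2: K = P̄·Hᵀ·S⁻¹ = [19805434/27900941 -6183066/27900941; 870435/27900941 8794371/27900941]
step 2: x' = x̄ + K·y = [41892833/27900941, -22727213/27900941]
step 2: P' = (I − K·H)·P̄ = [21866456/27900941 -2061022/27900941; -2061022/27900941 2931457/27900941]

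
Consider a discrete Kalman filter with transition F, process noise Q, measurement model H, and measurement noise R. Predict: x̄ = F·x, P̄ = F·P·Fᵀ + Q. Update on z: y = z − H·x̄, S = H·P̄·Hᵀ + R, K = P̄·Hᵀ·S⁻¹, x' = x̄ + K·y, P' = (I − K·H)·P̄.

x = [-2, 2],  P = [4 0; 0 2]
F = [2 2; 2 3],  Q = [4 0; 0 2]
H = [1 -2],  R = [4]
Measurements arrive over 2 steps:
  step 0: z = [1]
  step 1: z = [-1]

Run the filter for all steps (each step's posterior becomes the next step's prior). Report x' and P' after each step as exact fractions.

step 0: x' = [-35/16, -23/16], P' = [63/4 35/4; 35/4 23/4]
step 1: x' = [163/622, 174/311], P' = [5660/311 3250/311; 3250/311 2142/311]

step 0: x̄ = F·x = [0, 2]
step 0: P̄ = F·P·Fᵀ + Q = [28 28; 28 36]
step 0: y = z − H·x̄ = [5]
step 0: S = H·P̄·Hᵀ + R = [64]
step 0: K = P̄·Hᵀ·S⁻¹ = [-7/16; -11/16]
step 0: x' = x̄ + K·y = [-35/16, -23/16]
step 0: P' = (I − K·H)·P̄ = [63/4 35/4; 35/4 23/4]
step 1: x̄ = F·x = [-29/4, -139/16]
step 1: P̄ = F·P·Fᵀ + Q = [160 185; 185 887/4]
step 1: y = z − H·x̄ = [-89/8]
step 1: S = H·P̄·Hᵀ + R = [311]
step 1: K = P̄·Hᵀ·S⁻¹ = [-210/311; -517/622]
step 1: x' = x̄ + K·y = [163/622, 174/311]
step 1: P' = (I − K·H)·P̄ = [5660/311 3250/311; 3250/311 2142/311]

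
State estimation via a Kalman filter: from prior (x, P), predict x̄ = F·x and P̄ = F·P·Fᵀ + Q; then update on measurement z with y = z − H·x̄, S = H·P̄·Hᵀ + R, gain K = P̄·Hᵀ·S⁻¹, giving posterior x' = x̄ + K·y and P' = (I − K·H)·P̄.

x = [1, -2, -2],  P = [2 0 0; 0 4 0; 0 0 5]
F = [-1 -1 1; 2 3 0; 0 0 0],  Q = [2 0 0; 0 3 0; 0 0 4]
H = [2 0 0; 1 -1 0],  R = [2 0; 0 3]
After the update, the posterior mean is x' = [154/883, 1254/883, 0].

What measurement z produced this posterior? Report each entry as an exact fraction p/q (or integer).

x̄ = F·x = [-1, -4, 0]
P̄ = F·P·Fᵀ + Q = [13 -16 0; -16 47 0; 0 0 4]
S = H·P̄·Hᵀ + R = [54 58; 58 95]
K = P̄·Hᵀ·S⁻¹ = [394/883 29/883; 307/883 -773/883; 0 0]
x' − x̄ = [1037/883, 4786/883, 0] = K·y
y = (KᵀK)⁻¹·Kᵀ·(x' − x̄) = [3, -5]
z = y + H·x̄ = [3, -5] + [-2, 3] = [1, -2]

z = [1, -2]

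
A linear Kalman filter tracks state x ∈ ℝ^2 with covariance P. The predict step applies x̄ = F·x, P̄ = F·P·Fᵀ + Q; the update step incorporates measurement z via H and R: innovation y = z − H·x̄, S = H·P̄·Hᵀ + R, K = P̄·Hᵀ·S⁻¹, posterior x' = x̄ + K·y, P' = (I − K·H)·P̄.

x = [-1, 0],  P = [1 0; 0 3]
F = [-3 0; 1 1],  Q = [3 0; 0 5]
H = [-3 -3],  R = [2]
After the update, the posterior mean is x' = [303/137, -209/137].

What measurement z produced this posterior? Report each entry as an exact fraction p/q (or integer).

z = [-2]

x̄ = F·x = [3, -1]
P̄ = F·P·Fᵀ + Q = [12 -3; -3 9]
S = H·P̄·Hᵀ + R = [137]
K = P̄·Hᵀ·S⁻¹ = [-27/137; -18/137]
x' − x̄ = [-108/137, -72/137] = K·y
y = (KᵀK)⁻¹·Kᵀ·(x' − x̄) = [4]
z = y + H·x̄ = [4] + [-6] = [-2]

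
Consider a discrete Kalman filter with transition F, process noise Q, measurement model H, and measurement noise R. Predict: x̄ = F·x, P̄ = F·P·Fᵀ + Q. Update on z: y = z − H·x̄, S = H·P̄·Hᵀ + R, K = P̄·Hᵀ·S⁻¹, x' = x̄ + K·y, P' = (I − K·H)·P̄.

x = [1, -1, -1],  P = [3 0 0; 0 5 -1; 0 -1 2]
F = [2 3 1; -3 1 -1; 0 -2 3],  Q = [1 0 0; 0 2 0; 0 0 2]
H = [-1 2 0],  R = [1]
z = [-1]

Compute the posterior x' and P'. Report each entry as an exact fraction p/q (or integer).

x̄ = F·x = [-2, -3, -1]
P̄ = F·P·Fᵀ + Q = [54 -3 -31; -3 38 -21; -31 -21 52]
y = z − H·x̄ = [3]
S = H·P̄·Hᵀ + R = [219]
K = P̄·Hᵀ·S⁻¹ = [-20/73; 79/219; -11/219]
x' = x̄ + K·y = [-206/73, -140/73, -84/73]
P' = (I − K·H)·P̄ = [2742/73 1361/73 -2483/73; 1361/73 2081/219 -3730/219; -2483/73 -3730/219 11267/219]

x' = [-206/73, -140/73, -84/73]
P' = [2742/73 1361/73 -2483/73; 1361/73 2081/219 -3730/219; -2483/73 -3730/219 11267/219]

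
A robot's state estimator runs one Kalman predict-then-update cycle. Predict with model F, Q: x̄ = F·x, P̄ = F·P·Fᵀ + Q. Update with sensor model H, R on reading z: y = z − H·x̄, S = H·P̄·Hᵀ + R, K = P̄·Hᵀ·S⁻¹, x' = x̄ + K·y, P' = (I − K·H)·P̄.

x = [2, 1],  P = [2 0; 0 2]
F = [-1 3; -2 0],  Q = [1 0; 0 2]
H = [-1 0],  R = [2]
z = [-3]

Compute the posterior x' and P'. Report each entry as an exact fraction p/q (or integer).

x̄ = F·x = [1, -4]
P̄ = F·P·Fᵀ + Q = [21 4; 4 10]
y = z − H·x̄ = [-2]
S = H·P̄·Hᵀ + R = [23]
K = P̄·Hᵀ·S⁻¹ = [-21/23; -4/23]
x' = x̄ + K·y = [65/23, -84/23]
P' = (I − K·H)·P̄ = [42/23 8/23; 8/23 214/23]

x' = [65/23, -84/23]
P' = [42/23 8/23; 8/23 214/23]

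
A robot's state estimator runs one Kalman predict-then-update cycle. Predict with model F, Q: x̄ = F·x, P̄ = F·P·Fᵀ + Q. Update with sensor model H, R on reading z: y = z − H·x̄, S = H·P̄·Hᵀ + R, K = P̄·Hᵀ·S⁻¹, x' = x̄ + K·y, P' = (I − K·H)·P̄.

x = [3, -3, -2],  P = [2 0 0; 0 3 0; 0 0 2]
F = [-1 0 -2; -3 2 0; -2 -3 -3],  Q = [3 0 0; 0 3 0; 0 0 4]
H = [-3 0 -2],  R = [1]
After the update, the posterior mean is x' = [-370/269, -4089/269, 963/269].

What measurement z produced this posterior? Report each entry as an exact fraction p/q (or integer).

x̄ = F·x = [1, -15, 9]
P̄ = F·P·Fᵀ + Q = [13 6 16; 6 33 -6; 16 -6 57]
S = H·P̄·Hᵀ + R = [538]
K = P̄·Hᵀ·S⁻¹ = [-71/538; -3/269; -81/269]
x' − x̄ = [-639/269, -54/269, -1458/269] = K·y
y = (KᵀK)⁻¹·Kᵀ·(x' − x̄) = [18]
z = y + H·x̄ = [18] + [-21] = [-3]

z = [-3]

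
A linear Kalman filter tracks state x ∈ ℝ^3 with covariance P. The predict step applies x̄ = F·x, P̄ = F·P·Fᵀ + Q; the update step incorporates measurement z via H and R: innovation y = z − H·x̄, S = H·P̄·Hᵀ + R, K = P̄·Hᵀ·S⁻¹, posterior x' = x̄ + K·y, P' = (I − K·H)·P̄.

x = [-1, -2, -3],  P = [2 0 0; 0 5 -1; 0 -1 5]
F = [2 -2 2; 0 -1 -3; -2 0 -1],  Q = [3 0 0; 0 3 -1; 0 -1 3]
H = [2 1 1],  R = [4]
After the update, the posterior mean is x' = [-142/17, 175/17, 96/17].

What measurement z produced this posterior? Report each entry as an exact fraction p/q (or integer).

x̄ = F·x = [-4, 11, 5]
P̄ = F·P·Fᵀ + Q = [59 -24 -20; -24 47 13; -20 13 16]
S = H·P̄·Hᵀ + R = [153]
K = P̄·Hᵀ·S⁻¹ = [74/153; 4/51; -11/153]
x' − x̄ = [-74/17, -12/17, 11/17] = K·y
y = (KᵀK)⁻¹·Kᵀ·(x' − x̄) = [-9]
z = y + H·x̄ = [-9] + [8] = [-1]

z = [-1]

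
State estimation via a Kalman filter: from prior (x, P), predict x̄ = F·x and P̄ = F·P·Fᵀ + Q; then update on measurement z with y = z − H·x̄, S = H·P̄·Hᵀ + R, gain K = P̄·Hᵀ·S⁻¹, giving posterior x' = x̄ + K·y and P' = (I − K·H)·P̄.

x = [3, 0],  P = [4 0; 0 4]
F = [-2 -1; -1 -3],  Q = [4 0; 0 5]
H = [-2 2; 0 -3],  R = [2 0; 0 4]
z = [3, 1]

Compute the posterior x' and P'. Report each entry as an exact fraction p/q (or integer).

x̄ = F·x = [-6, -3]
P̄ = F·P·Fᵀ + Q = [24 20; 20 45]
y = z − H·x̄ = [-3, -8]
S = H·P̄·Hᵀ + R = [118 -150; -150 409]
K = P̄·Hᵀ·S⁻¹ = [-6136/12881 -4140/12881; 100/12881 -4215/12881]
x' = x̄ + K·y = [-25758/12881, -5223/12881]
P' = (I − K·H)·P̄ = [11656/12881 5520/12881; 5520/12881 5620/12881]

x' = [-25758/12881, -5223/12881]
P' = [11656/12881 5520/12881; 5520/12881 5620/12881]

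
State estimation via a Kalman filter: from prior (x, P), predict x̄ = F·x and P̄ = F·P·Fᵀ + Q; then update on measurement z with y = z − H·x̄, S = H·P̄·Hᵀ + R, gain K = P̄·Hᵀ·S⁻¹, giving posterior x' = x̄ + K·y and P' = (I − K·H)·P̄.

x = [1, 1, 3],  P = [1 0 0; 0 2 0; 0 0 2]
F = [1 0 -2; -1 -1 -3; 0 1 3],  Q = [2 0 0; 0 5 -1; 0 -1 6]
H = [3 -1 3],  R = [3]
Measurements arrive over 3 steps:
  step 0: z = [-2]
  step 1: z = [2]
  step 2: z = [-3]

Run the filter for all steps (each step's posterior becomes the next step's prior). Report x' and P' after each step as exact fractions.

step 0: x' = [-319/103, -349/103, 148/103], P' = [1035/103 741/103 -795/103; 741/103 1110/103 -399/103; -795/103 -399/103 1387/206]
step 1: x' = [-1845/508, -23519/17272, 32705/8636], P' = [32989/508 31047/1016 -27753/508; 31047/1016 691593/34544 -415695/17272; -27753/508 -415695/17272 403799/8636]
step 2: x' = [-9554825/710124, -2870973/473416, 14843249/1420248], P' = [149885045/355062 23473695/118354 -252544835/710124; 23473695/118354 46765245/473416 -39165669/236708; -252544835/710124 -39165669/236708 426646727/1420248]

step 0: x̄ = F·x = [-5, -11, 10]
step 0: P̄ = F·P·Fᵀ + Q = [11 11 -12; 11 26 -21; -12 -21 26]
step 0: y = z − H·x̄ = [-28]
step 0: S = H·P̄·Hᵀ + R = [206]
step 0: K = P̄·Hᵀ·S⁻¹ = [-7/103; -28/103; 63/206]
step 0: x' = x̄ + K·y = [-319/103, -349/103, 148/103]
step 0: P' = (I − K·H)·P̄ = [1035/103 741/103 -795/103; 741/103 1110/103 -399/103; -795/103 -399/103 1387/206]
step 1: x̄ = F·x = [-615/103, 224/103, 95/103]
step 1: P̄ = F·P·Fᵀ + Q = [7195/103 2382/103 -5007/103; 2382/103 6439/206 -6833/206; -5007/103 -6833/206 11151/206]
step 1: y = z − H·x̄ = [1990/103]
step 1: S = H·P̄·Hᵀ + R = [34544/103]
step 1: K = P̄·Hᵀ·S⁻¹ = [123/1016; -6323/34544; 2561/17272]
step 1: x' = x̄ + K·y = [-1845/508, -23519/17272, 32705/8636]
step 1: P' = (I − K·H)·P̄ = [32989/508 31047/1016 -27753/508; 31047/1016 691593/34544 -415695/17272; -27753/508 -415695/17272 403799/8636]
step 2: x̄ = F·x = [-96775/8636, -109981/17272, 172711/17272]
step 2: P̄ = F·P·Fᵀ + Q = [4080485/8636 3308375/17272 -6317205/17272; 3308375/17272 3443961/34544 -5668547/34544; -6317205/17272 -5668547/34544 10447281/34544]
step 2: y = z − H·x̄ = [-730/127]
step 2: S = H·P̄·Hᵀ + R = [41772/127]
step 2: K = P̄·Hᵀ·S⁻¹ = [16345/41772; -1469/27848; -6565/83544]
step 2: x' = x̄ + K·y = [-9554825/710124, -2870973/473416, 14843249/1420248]
step 2: P' = (I − K·H)·P̄ = [149885045/355062 23473695/118354 -252544835/710124; 23473695/118354 46765245/473416 -39165669/236708; -252544835/710124 -39165669/236708 426646727/1420248]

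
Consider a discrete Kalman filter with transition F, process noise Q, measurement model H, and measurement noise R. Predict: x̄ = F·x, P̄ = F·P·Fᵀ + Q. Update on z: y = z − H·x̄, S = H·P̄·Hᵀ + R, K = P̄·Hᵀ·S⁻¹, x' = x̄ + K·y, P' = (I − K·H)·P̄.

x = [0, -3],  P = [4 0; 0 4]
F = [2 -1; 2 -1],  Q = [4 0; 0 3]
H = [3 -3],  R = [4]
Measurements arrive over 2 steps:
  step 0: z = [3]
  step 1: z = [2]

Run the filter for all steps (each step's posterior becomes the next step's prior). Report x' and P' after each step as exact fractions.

step 0: x̄ = F·x = [3, 3]
step 0: P̄ = F·P·Fᵀ + Q = [24 20; 20 23]
step 0: y = z − H·x̄ = [3]
step 0: S = H·P̄·Hᵀ + R = [67]
step 0: K = P̄·Hᵀ·S⁻¹ = [12/67; -9/67]
step 0: x' = x̄ + K·y = [237/67, 174/67]
step 0: P' = (I − K·H)·P̄ = [1464/67 1448/67; 1448/67 1460/67]
step 1: x̄ = F·x = [300/67, 300/67]
step 1: P̄ = F·P·Fᵀ + Q = [1792/67 1524/67; 1524/67 1725/67]
step 1: y = z − H·x̄ = [2]
step 1: S = H·P̄·Hᵀ + R = [67]
step 1: K = P̄·Hᵀ·S⁻¹ = [12/67; -9/67]
step 1: x' = x̄ + K·y = [324/67, 282/67]
step 1: P' = (I − K·H)·P̄ = [1648/67 1632/67; 1632/67 1644/67]

step 0: x' = [237/67, 174/67], P' = [1464/67 1448/67; 1448/67 1460/67]
step 1: x' = [324/67, 282/67], P' = [1648/67 1632/67; 1632/67 1644/67]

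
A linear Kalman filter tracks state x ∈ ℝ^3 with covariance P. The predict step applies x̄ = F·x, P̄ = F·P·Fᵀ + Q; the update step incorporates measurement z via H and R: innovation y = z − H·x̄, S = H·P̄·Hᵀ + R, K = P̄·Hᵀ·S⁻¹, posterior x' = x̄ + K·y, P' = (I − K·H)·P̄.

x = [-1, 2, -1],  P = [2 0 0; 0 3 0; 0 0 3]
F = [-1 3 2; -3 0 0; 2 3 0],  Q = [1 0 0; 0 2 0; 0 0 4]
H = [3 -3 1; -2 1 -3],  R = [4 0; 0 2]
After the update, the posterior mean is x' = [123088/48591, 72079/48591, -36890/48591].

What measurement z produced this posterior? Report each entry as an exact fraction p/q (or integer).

z = [3, -1]

x̄ = F·x = [5, 3, 4]
P̄ = F·P·Fᵀ + Q = [42 6 23; 6 20 -12; 23 -12 39]
S = H·P̄·Hᵀ + R = [703 -748; -748 865]
K = P̄·Hᵀ·S⁻¹ = [3359/48591 -5353/48591; -13798/48591 -9460/48591; -6340/48591 -15313/48591]
x' − x̄ = [-119867/48591, -73694/48591, -231254/48591] = K·y
y = (KᵀK)⁻¹·Kᵀ·(x' − x̄) = [-7, 18]
z = y + H·x̄ = [-7, 18] + [10, -19] = [3, -1]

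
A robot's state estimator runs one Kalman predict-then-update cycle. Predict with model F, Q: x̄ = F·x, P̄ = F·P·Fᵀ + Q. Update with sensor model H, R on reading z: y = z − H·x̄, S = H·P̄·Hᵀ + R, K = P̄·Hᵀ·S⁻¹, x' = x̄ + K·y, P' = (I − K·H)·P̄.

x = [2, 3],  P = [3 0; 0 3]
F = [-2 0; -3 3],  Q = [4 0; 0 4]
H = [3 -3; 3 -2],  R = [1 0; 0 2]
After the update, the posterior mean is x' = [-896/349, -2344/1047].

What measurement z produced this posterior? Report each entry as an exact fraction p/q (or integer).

z = [-1, -3]

x̄ = F·x = [-4, 3]
P̄ = F·P·Fᵀ + Q = [16 18; 18 58]
S = H·P̄·Hᵀ + R = [343 222; 222 162]
K = P̄·Hᵀ·S⁻¹ = [-202/349 908/1047; -946/1047 2687/3141]
x' − x̄ = [500/349, -5485/1047] = K·y
y = (KᵀK)⁻¹·Kᵀ·(x' − x̄) = [20, 15]
z = y + H·x̄ = [20, 15] + [-21, -18] = [-1, -3]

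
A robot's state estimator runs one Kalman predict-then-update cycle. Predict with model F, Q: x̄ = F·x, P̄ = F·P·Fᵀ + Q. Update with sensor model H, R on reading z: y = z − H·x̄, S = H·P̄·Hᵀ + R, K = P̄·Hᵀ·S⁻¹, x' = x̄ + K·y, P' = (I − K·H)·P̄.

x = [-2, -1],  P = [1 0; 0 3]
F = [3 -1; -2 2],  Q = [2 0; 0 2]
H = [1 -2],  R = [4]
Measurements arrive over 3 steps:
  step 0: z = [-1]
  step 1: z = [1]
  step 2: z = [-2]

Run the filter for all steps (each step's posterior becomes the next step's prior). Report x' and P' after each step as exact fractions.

step 0: x' = [-193/69, -18/23], P' = [244/69 28/23; 28/23 30/23]
step 1: x' = [-1575/2323, -1374/2323], P' = [10544/2323 3340/2323; 3340/2323 2958/2323]
step 2: x' = [-149249/97332, 11231/48666], P' = [109985/24333 34070/24333; 34070/24333 30326/24333]

step 0: x̄ = F·x = [-5, 2]
step 0: P̄ = F·P·Fᵀ + Q = [14 -12; -12 18]
step 0: y = z − H·x̄ = [8]
step 0: S = H·P̄·Hᵀ + R = [138]
step 0: K = P̄·Hᵀ·S⁻¹ = [19/69; -8/23]
step 0: x' = x̄ + K·y = [-193/69, -18/23]
step 0: P' = (I − K·H)·P̄ = [244/69 28/23; 28/23 30/23]
step 1: x̄ = F·x = [-175/23, 278/69]
step 1: P̄ = F·P·Fᵀ + Q = [640/23 -324/23; -324/23 802/69]
step 1: y = z − H·x̄ = [50/3]
step 1: S = H·P̄·Hᵀ + R = [404/3]
step 1: K = P̄·Hᵀ·S⁻¹ = [42/101; -28/101]
step 1: x' = x̄ + K·y = [-1575/2323, -1374/2323]
step 1: P' = (I − K·H)·P̄ = [10544/2323 3340/2323; 3340/2323 2958/2323]
step 2: x̄ = F·x = [-3351/2323, 402/2323]
step 2: P̄ = F·P·Fᵀ + Q = [82460/2323 -42460/2323; -42460/2323 31934/2323]
step 2: y = z − H·x̄ = [-491/2323]
step 2: S = H·P̄·Hᵀ + R = [389328/2323]
step 2: K = P̄·Hᵀ·S⁻¹ = [41845/97332; -13291/48666]
step 2: x' = x̄ + K·y = [-149249/97332, 11231/48666]
step 2: P' = (I − K·H)·P̄ = [109985/24333 34070/24333; 34070/24333 30326/24333]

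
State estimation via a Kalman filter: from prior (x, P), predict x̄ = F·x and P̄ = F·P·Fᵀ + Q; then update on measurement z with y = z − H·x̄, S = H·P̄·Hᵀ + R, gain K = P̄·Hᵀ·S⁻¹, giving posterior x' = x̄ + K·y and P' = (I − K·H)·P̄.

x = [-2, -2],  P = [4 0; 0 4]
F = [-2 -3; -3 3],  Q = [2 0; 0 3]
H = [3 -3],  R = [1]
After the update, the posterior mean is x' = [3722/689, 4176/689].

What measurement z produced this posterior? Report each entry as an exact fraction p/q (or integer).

x̄ = F·x = [10, 0]
P̄ = F·P·Fᵀ + Q = [54 -12; -12 75]
S = H·P̄·Hᵀ + R = [1378]
K = P̄·Hᵀ·S⁻¹ = [99/689; -261/1378]
x' − x̄ = [-3168/689, 4176/689] = K·y
y = (KᵀK)⁻¹·Kᵀ·(x' − x̄) = [-32]
z = y + H·x̄ = [-32] + [30] = [-2]

z = [-2]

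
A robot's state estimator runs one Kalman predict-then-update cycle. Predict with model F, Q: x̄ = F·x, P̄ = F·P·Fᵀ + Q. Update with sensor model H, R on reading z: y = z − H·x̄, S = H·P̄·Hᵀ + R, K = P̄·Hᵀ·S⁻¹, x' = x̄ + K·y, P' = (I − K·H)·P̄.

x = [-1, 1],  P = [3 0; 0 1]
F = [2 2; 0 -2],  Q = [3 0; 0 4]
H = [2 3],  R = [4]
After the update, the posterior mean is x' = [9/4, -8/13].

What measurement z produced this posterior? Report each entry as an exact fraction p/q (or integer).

x̄ = F·x = [0, -2]
P̄ = F·P·Fᵀ + Q = [19 -4; -4 8]
S = H·P̄·Hᵀ + R = [104]
K = P̄·Hᵀ·S⁻¹ = [1/4; 2/13]
x' − x̄ = [9/4, 18/13] = K·y
y = (KᵀK)⁻¹·Kᵀ·(x' − x̄) = [9]
z = y + H·x̄ = [9] + [-6] = [3]

z = [3]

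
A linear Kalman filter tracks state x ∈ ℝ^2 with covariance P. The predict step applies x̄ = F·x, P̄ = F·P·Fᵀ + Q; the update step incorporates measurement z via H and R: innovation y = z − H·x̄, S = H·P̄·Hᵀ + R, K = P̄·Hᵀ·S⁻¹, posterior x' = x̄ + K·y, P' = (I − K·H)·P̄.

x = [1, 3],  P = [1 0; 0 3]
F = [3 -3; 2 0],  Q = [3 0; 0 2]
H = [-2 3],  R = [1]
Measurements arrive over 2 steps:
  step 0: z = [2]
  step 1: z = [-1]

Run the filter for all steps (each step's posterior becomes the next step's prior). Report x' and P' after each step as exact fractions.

step 0: x' = [126/139, 182/139], P' = [1821/139 1194/139; 1194/139 798/139]
step 1: x' = [-95670/33037, -74382/33037], P' = [308244/33037 207594/33037; 207594/33037 143450/33037]

step 0: x̄ = F·x = [-6, 2]
step 0: P̄ = F·P·Fᵀ + Q = [39 6; 6 6]
step 0: y = z − H·x̄ = [-16]
step 0: S = H·P̄·Hᵀ + R = [139]
step 0: K = P̄·Hᵀ·S⁻¹ = [-60/139; 6/139]
step 0: x' = x̄ + K·y = [126/139, 182/139]
step 0: P' = (I − K·H)·P̄ = [1821/139 1194/139; 1194/139 798/139]
step 1: x̄ = F·x = [-168/139, 252/139]
step 1: P̄ = F·P·Fᵀ + Q = [2496/139 3762/139; 3762/139 7562/139]
step 1: y = z − H·x̄ = [-1231/139]
step 1: S = H·P̄·Hᵀ + R = [33037/139]
step 1: K = P̄·Hᵀ·S⁻¹ = [6294/33037; 15162/33037]
step 1: x' = x̄ + K·y = [-95670/33037, -74382/33037]
step 1: P' = (I − K·H)·P̄ = [308244/33037 207594/33037; 207594/33037 143450/33037]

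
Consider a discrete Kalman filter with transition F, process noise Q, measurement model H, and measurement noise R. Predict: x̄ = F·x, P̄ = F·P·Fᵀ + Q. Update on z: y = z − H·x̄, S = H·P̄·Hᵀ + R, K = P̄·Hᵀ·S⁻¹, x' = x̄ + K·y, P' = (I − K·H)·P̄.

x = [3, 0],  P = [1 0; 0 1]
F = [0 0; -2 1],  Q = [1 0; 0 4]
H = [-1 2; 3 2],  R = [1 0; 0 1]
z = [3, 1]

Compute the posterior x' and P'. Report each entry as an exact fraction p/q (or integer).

x̄ = F·x = [0, -6]
P̄ = F·P·Fᵀ + Q = [1 0; 0 9]
y = z − H·x̄ = [15, 13]
S = H·P̄·Hᵀ + R = [38 33; 33 46]
K = P̄·Hᵀ·S⁻¹ = [-145/659 147/659; 234/659 90/659]
x' = x̄ + K·y = [-264/659, 726/659]
P' = (I − K·H)·P̄ = [73/659 -36/659; -36/659 99/659]

x' = [-264/659, 726/659]
P' = [73/659 -36/659; -36/659 99/659]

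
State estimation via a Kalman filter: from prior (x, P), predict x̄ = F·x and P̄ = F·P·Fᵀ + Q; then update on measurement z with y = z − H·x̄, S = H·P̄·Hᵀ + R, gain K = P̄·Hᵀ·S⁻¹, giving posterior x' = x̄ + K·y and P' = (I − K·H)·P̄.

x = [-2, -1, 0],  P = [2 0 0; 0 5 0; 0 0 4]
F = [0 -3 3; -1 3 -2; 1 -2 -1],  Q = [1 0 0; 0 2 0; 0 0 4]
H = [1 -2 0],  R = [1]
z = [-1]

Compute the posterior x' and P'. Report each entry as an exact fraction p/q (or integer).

x̄ = F·x = [3, -1, 0]
P̄ = F·P·Fᵀ + Q = [82 -69 18; -69 65 -24; 18 -24 30]
y = z − H·x̄ = [-6]
S = H·P̄·Hᵀ + R = [619]
K = P̄·Hᵀ·S⁻¹ = [220/619; -199/619; 66/619]
x' = x̄ + K·y = [537/619, 575/619, -396/619]
P' = (I − K·H)·P̄ = [2358/619 1069/619 -3378/619; 1069/619 634/619 -1722/619; -3378/619 -1722/619 14214/619]

x' = [537/619, 575/619, -396/619]
P' = [2358/619 1069/619 -3378/619; 1069/619 634/619 -1722/619; -3378/619 -1722/619 14214/619]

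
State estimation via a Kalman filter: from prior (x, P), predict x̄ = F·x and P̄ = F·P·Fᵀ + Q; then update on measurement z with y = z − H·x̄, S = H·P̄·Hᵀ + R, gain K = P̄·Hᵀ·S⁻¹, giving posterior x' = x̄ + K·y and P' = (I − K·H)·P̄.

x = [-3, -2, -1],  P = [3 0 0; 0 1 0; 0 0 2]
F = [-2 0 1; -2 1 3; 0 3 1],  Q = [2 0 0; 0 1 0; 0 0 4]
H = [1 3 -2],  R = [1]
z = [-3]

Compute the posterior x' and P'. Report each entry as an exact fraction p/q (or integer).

x̄ = F·x = [5, 1, -7]
P̄ = F·P·Fᵀ + Q = [16 18 2; 18 32 9; 2 9 15]
y = z − H·x̄ = [-25]
S = H·P̄·Hᵀ + R = [357]
K = P̄·Hᵀ·S⁻¹ = [22/119; 32/119; -1/357]
x' = x̄ + K·y = [45/119, -681/119, -2474/357]
P' = (I − K·H)·P̄ = [452/119 30/119 260/119; 30/119 736/119 1103/119; 260/119 1103/119 5354/357]

x' = [45/119, -681/119, -2474/357]
P' = [452/119 30/119 260/119; 30/119 736/119 1103/119; 260/119 1103/119 5354/357]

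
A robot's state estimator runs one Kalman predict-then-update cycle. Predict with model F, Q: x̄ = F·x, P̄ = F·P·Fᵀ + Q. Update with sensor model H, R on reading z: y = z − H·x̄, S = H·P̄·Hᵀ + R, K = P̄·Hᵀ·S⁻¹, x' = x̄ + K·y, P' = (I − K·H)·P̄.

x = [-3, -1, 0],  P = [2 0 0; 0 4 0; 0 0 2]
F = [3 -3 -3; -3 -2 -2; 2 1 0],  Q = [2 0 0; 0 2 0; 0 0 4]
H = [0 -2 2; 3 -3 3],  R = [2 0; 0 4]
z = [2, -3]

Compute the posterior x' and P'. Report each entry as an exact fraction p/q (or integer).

x' = [-43026/21569, -28972/64707, 10795/21569]
P' = [20098/21569 8466/21569 -2160/21569; 8466/21569 174914/64707 50672/21569; -2160/21569 50672/21569 53720/21569]

x̄ = F·x = [-6, 11, -7]
P̄ = F·P·Fᵀ + Q = [74 18 0; 18 44 -20; 0 -20 16]
y = z − H·x̄ = [38, 69]
S = H·P̄·Hᵀ + R = [402 492; 492 1246]
K = P̄·Hᵀ·S⁻¹ = [-10626/21569 7104/21569; -22898/64707 625/21569; 3048/21569 666/21569]
x' = x̄ + K·y = [-43026/21569, -28972/64707, 10795/21569]
P' = (I − K·H)·P̄ = [20098/21569 8466/21569 -2160/21569; 8466/21569 174914/64707 50672/21569; -2160/21569 50672/21569 53720/21569]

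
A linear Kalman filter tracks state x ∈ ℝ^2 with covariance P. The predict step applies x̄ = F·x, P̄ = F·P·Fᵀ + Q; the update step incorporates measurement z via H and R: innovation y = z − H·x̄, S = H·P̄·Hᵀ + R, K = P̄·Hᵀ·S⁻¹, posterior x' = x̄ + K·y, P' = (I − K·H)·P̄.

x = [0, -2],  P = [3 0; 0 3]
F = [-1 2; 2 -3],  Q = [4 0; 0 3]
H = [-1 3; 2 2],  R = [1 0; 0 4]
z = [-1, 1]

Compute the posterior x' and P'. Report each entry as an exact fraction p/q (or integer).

x' = [4201/8214, -197/1369]
P' = [2239/4107 140/1369; 140/1369 162/1369]

x̄ = F·x = [-4, 6]
P̄ = F·P·Fᵀ + Q = [19 -24; -24 42]
y = z − H·x̄ = [-23, -3]
S = H·P̄·Hᵀ + R = [542 118; 118 56]
K = P̄·Hᵀ·S⁻¹ = [-979/4107 2659/8214; 346/1369 151/1369]
x' = x̄ + K·y = [4201/8214, -197/1369]
P' = (I − K·H)·P̄ = [2239/4107 140/1369; 140/1369 162/1369]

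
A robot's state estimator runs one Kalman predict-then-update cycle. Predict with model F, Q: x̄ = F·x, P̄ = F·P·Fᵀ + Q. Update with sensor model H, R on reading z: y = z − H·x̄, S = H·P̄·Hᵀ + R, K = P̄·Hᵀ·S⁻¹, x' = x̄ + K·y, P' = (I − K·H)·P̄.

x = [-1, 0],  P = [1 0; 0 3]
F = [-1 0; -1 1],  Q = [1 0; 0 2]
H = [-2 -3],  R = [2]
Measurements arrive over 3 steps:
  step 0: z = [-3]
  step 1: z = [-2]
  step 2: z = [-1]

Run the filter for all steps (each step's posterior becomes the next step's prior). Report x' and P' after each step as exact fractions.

step 0: x̄ = F·x = [1, 1]
step 0: P̄ = F·P·Fᵀ + Q = [2 1; 1 6]
step 0: y = z − H·x̄ = [2]
step 0: S = H·P̄·Hᵀ + R = [76]
step 0: K = P̄·Hᵀ·S⁻¹ = [-7/76; -5/19]
step 0: x' = x̄ + K·y = [31/38, 9/19]
step 0: P' = (I − K·H)·P̄ = [103/76 -16/19; -16/19 14/19]
step 1: x̄ = F·x = [-31/38, -13/38]
step 1: P̄ = F·P·Fᵀ + Q = [179/76 167/76; 167/76 439/76]
step 1: y = z − H·x̄ = [-177/38]
step 1: S = H·P̄·Hᵀ + R = [6823/76]
step 1: K = P̄·Hᵀ·S⁻¹ = [-859/6823; -1651/6823]
step 1: x' = x̄ + K·y = [-1565/6823, 5356/6823]
step 1: P' = (I − K·H)·P̄ = [6361/6823 -3668/6823; -3668/6823 3546/6823]
step 2: x̄ = F·x = [1565/6823, 6921/6823]
step 2: P̄ = F·P·Fᵀ + Q = [13184/6823 10029/6823; 10029/6823 30889/6823]
step 2: y = z − H·x̄ = [17070/6823]
step 2: S = H·P̄·Hᵀ + R = [464731/6823]
step 2: K = P̄·Hᵀ·S⁻¹ = [-56455/464731; -112725/464731]
step 2: x' = x̄ + K·y = [-34645/464731, 189387/464731]
step 2: P' = (I − K·H)·P̄ = [430873/464731 -249612/464731; -249612/464731 241558/464731]

step 0: x' = [31/38, 9/19], P' = [103/76 -16/19; -16/19 14/19]
step 1: x' = [-1565/6823, 5356/6823], P' = [6361/6823 -3668/6823; -3668/6823 3546/6823]
step 2: x' = [-34645/464731, 189387/464731], P' = [430873/464731 -249612/464731; -249612/464731 241558/464731]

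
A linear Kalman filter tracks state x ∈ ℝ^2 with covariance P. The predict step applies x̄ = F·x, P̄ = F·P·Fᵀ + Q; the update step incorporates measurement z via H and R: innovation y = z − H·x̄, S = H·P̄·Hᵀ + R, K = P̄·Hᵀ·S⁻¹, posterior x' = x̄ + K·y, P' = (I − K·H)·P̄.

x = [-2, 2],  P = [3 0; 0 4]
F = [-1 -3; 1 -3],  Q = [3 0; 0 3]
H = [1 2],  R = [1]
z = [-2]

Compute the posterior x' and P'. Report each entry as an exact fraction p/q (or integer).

x' = [572/343, -638/343]
P' = [2742/343 -1317/343; -1317/343 717/343]

x̄ = F·x = [-4, -8]
P̄ = F·P·Fᵀ + Q = [42 33; 33 42]
y = z − H·x̄ = [18]
S = H·P̄·Hᵀ + R = [343]
K = P̄·Hᵀ·S⁻¹ = [108/343; 117/343]
x' = x̄ + K·y = [572/343, -638/343]
P' = (I − K·H)·P̄ = [2742/343 -1317/343; -1317/343 717/343]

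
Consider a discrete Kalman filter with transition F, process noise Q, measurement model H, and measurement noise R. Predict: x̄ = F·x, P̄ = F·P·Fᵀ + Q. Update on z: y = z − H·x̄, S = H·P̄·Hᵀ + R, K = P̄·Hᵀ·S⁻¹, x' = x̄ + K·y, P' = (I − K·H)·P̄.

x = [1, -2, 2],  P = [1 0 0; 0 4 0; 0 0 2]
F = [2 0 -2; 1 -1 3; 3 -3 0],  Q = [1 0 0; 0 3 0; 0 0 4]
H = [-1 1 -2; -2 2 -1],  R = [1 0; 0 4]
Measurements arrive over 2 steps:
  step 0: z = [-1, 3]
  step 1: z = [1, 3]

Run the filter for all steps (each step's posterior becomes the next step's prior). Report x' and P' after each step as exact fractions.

step 0: x̄ = F·x = [-2, 9, 9]
step 0: P̄ = F·P·Fᵀ + Q = [13 -10 6; -10 26 15; 6 15 49]
step 0: y = z − H·x̄ = [6, -10]
step 0: S = H·P̄·Hᵀ + R = [220 171; 171 253]
step 0: K = P̄·Hᵀ·S⁻¹ = [37/26419 -5455/26419; -8229/26419 11514/26419; -17216/26419 8399/26419]
step 0: x' = x̄ + K·y = [1934/26419, 73257/26419, 50485/26419]
step 0: P' = (I − K·H)·P̄ = [61082/26419 46523/26419 -7298/26419; 46523/26419 79970/26419 20838/26419; -7298/26419 20838/26419 22676/26419]
step 1: x̄ = F·x = [-97102/26419, 80132/26419, -213969/26419]
step 1: P̄ = F·P·Fᵀ + Q = [419835/26419 -94454/26419 256170/26419; -94454/26419 162531/26419 -109206/26419; 256170/26419 -109206/26419 537730/26419]
step 1: y = z − H·x̄ = [-19957/911, -489180/26419]
step 1: S = H·P̄·Hᵀ + R = [152073/911 153272/911; 153272/911 5190006/26419]
step 1: K = P̄·Hᵀ·S⁻¹ = [7236275/59266141 -20868278/59266141; -5727587/59266141 12021512/59266141; -34817500/59266141 15333673/59266141]
step 1: x' = x̄ + K·y = [913487/5387831, 7512807/5387831, -107741/5387831]
step 1: P' = (I − K·H)·P̄ = [208202114/59266141 150141281/59266141 -32648554/59266141; 150141281/59266141 184107842/59266141 19847074/59266141; -32648554/59266141 19847074/59266141 43656564/59266141]

step 0: x' = [1934/26419, 73257/26419, 50485/26419], P' = [61082/26419 46523/26419 -7298/26419; 46523/26419 79970/26419 20838/26419; -7298/26419 20838/26419 22676/26419]
step 1: x' = [913487/5387831, 7512807/5387831, -107741/5387831], P' = [208202114/59266141 150141281/59266141 -32648554/59266141; 150141281/59266141 184107842/59266141 19847074/59266141; -32648554/59266141 19847074/59266141 43656564/59266141]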